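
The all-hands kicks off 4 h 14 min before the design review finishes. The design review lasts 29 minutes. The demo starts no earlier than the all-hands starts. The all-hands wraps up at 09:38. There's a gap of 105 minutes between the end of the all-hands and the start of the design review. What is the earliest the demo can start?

07:38

The design review starts at 09:38 + 105 min = 11:23.
The design review ends at 11:23 + 29 min = 11:52.
The all-hands starts at 11:52 − 254 min = 07:38.
The demo is bounded by the all-hands, so the earliest it can start is 07:38.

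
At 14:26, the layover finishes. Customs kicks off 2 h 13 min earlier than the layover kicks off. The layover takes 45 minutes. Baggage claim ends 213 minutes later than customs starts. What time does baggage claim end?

The layover starts at 14:26 − 45 min = 13:41.
Customs starts at 13:41 − 133 min = 11:28.
Baggage claim ends at 11:28 + 213 min = 15:01.

15:01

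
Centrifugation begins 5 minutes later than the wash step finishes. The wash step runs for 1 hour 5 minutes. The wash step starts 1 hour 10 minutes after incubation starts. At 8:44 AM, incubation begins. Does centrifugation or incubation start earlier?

incubation

The wash step starts at 8:44 AM + 70 min = 9:54 AM.
The wash step ends at 9:54 AM + 65 min = 10:59 AM.
Centrifugation starts at 10:59 AM + 5 min = 11:04 AM.
Centrifugation starts at 11:04 AM and incubation starts at 8:44 AM, so incubation is first.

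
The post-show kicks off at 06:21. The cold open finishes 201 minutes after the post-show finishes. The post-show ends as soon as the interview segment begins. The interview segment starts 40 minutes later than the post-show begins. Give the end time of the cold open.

10:22

The interview segment starts at 06:21 + 40 min = 07:01.
So the post-show ends at 07:01.
The cold open ends at 07:01 + 201 min = 10:22.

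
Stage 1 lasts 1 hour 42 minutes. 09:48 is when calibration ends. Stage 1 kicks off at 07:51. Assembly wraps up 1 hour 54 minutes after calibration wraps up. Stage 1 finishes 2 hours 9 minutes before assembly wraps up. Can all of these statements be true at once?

Assembly ends at 09:48 + 114 min = 11:42.
Stage 1 ends at 11:42 − 129 min = 09:33.
Stage 1 starts at 09:33 − 102 min = 07:51.
That matches the stated 07:51, so the schedule is consistent.

Yes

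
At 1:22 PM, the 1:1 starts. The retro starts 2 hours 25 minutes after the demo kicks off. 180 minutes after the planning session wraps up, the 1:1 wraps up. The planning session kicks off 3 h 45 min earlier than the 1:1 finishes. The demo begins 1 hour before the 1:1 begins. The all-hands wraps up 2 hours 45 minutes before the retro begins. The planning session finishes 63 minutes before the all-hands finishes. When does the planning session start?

10:14 AM

The demo starts at 1:22 PM − 60 min = 12:22 PM.
The retro starts at 12:22 PM + 145 min = 2:47 PM.
The all-hands ends at 2:47 PM − 165 min = 12:02 PM.
The planning session ends at 12:02 PM − 63 min = 10:59 AM.
The 1:1 ends at 10:59 AM + 180 min = 1:59 PM.
The planning session starts at 1:59 PM − 225 min = 10:14 AM.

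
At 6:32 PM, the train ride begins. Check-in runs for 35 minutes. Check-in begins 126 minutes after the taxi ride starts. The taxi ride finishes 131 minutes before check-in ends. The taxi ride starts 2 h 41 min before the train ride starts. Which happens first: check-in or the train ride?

check-in

The taxi ride starts at 6:32 PM − 161 min = 3:51 PM.
Check-in starts at 3:51 PM + 126 min = 5:57 PM.
Check-in starts at 5:57 PM and the train ride starts at 6:32 PM, so check-in is first.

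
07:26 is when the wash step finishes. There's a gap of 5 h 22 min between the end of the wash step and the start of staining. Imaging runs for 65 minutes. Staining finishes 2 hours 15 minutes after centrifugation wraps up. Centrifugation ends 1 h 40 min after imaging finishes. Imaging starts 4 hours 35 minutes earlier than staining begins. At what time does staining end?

13:13

Staining starts at 07:26 + 322 min = 12:48.
Imaging starts at 12:48 − 275 min = 08:13.
Imaging ends at 08:13 + 65 min = 09:18.
Centrifugation ends at 09:18 + 100 min = 10:58.
Staining ends at 10:58 + 135 min = 13:13.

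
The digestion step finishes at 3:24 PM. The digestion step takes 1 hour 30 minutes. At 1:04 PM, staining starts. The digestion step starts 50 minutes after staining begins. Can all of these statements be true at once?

Yes

The digestion step starts at 1:04 PM + 50 min = 1:54 PM.
The digestion step ends at 1:54 PM + 90 min = 3:24 PM.
That matches the stated 3:24 PM, so the schedule is consistent.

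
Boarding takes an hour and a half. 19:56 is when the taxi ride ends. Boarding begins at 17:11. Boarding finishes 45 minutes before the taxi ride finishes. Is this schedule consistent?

No

Boarding ends at 19:56 − 45 min = 19:11.
Boarding starts at 19:11 − 90 min = 17:41.
But boarding is also said to start at 17:11 — a 30-minute conflict.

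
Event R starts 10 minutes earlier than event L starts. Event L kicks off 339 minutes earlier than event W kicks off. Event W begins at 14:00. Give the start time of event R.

08:11

Event L starts at 14:00 − 339 min = 08:21.
Event R starts at 08:21 − 10 min = 08:11.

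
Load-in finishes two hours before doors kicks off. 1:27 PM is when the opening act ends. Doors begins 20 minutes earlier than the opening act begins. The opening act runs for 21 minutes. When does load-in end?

10:46 AM

The opening act starts at 1:27 PM − 21 min = 1:06 PM.
Doors starts at 1:06 PM − 20 min = 12:46 PM.
Load-in ends at 12:46 PM − 120 min = 10:46 AM.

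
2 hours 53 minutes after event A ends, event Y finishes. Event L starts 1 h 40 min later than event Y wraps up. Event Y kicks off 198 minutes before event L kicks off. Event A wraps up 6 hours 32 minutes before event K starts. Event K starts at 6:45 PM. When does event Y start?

Event A ends at 6:45 PM − 392 min = 12:13 PM.
Event Y ends at 12:13 PM + 173 min = 3:06 PM.
Event L starts at 3:06 PM + 100 min = 4:46 PM.
Event Y starts at 4:46 PM − 198 min = 1:28 PM.

1:28 PM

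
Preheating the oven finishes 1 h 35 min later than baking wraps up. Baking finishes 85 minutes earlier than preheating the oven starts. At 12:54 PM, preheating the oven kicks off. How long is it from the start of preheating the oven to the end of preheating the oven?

Baking ends at 12:54 PM − 85 min = 11:29 AM.
Preheating the oven ends at 11:29 AM + 95 min = 1:04 PM.
From 12:54 PM to 1:04 PM is 10 minutes.

10 minutes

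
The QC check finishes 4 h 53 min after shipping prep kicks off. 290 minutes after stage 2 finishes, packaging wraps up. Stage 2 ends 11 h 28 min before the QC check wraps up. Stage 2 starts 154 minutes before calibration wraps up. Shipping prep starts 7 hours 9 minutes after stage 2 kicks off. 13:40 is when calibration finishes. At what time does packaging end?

Stage 2 starts at 13:40 − 154 min = 11:06.
Shipping prep starts at 11:06 + 429 min = 18:15.
The QC check ends at 18:15 + 293 min = 23:08.
Stage 2 ends at 23:08 − 688 min = 11:40.
Packaging ends at 11:40 + 290 min = 16:30.

16:30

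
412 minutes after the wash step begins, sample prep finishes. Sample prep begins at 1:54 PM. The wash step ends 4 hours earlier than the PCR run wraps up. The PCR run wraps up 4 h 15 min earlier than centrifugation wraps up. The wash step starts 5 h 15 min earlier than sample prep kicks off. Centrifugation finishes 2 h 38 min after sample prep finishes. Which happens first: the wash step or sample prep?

The wash step starts at 1:54 PM − 315 min = 8:39 AM.
The wash step starts at 8:39 AM and sample prep starts at 1:54 PM, so the wash step is first.

the wash step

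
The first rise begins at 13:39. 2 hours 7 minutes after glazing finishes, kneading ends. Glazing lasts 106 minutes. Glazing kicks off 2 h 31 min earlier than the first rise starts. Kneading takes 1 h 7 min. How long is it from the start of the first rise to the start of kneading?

15 minutes

Glazing starts at 13:39 − 151 min = 11:08.
Glazing ends at 11:08 + 106 min = 12:54.
Kneading ends at 12:54 + 127 min = 15:01.
Kneading starts at 15:01 − 67 min = 13:54.
From 13:39 to 13:54 is 15 minutes.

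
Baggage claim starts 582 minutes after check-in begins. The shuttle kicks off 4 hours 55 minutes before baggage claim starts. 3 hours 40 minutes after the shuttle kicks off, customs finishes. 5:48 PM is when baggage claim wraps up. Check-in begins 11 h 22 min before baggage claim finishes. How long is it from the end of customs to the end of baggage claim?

Check-in starts at 5:48 PM − 682 min = 6:26 AM.
Baggage claim starts at 6:26 AM + 582 min = 4:08 PM.
The shuttle starts at 4:08 PM − 295 min = 11:13 AM.
Customs ends at 11:13 AM + 220 min = 2:53 PM.
From 2:53 PM to 5:48 PM is 2 hours 55 minutes.

2 hours 55 minutes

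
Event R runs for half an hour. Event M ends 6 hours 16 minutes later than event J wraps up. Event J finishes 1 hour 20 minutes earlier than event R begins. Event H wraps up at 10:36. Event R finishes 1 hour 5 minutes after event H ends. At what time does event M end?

Event R ends at 10:36 + 65 min = 11:41.
Event R starts at 11:41 − 30 min = 11:11.
Event J ends at 11:11 − 80 min = 09:51.
Event M ends at 09:51 + 376 min = 16:07.

16:07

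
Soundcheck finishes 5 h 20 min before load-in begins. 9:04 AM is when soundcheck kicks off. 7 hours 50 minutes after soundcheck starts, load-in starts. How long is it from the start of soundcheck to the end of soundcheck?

Load-in starts at 9:04 AM + 470 min = 4:54 PM.
Soundcheck ends at 4:54 PM − 320 min = 11:34 AM.
From 9:04 AM to 11:34 AM is 2 hours 30 minutes.

2 hours 30 minutes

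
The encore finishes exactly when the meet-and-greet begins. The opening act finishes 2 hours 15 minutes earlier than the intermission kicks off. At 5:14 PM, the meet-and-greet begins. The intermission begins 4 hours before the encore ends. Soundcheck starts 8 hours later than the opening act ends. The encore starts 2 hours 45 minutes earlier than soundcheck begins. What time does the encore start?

The encore ends at 5:14 PM.
The intermission starts at 5:14 PM − 240 min = 1:14 PM.
The opening act ends at 1:14 PM − 135 min = 10:59 AM.
Soundcheck starts at 10:59 AM + 480 min = 6:59 PM.
The encore starts at 6:59 PM − 165 min = 4:14 PM.

4:14 PM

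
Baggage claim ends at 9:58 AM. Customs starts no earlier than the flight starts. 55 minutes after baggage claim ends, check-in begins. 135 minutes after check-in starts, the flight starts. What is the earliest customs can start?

1:08 PM

Check-in starts at 9:58 AM + 55 min = 10:53 AM.
The flight starts at 10:53 AM + 135 min = 1:08 PM.
Customs is bounded by the flight, so the earliest it can start is 1:08 PM.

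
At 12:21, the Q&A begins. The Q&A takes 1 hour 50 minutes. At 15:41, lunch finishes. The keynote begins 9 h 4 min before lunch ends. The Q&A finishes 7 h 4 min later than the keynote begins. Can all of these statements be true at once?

The keynote starts at 15:41 − 544 min = 06:37.
The Q&A ends at 06:37 + 424 min = 13:41.
The Q&A starts at 13:41 − 110 min = 11:51.
But the Q&A is also said to start at 12:21 — a 30-minute conflict.

No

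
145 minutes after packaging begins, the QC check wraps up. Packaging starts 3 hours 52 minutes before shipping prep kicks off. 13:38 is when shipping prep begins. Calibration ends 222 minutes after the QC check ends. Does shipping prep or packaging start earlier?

packaging

Packaging starts at 13:38 − 232 min = 09:46.
Shipping prep starts at 13:38 and packaging starts at 09:46, so packaging is first.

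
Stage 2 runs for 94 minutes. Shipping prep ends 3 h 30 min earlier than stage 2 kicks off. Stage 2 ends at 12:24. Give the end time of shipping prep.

Stage 2 starts at 12:24 − 94 min = 10:50.
Shipping prep ends at 10:50 − 210 min = 07:20.

07:20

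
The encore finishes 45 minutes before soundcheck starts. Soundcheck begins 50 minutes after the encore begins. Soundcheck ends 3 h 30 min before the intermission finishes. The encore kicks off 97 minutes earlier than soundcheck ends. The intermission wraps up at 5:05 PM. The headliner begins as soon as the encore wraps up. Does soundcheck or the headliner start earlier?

the headliner

Soundcheck ends at 5:05 PM − 210 min = 1:35 PM.
The encore starts at 1:35 PM − 97 min = 11:58 AM.
Soundcheck starts at 11:58 AM + 50 min = 12:48 PM.
The encore ends at 12:48 PM − 45 min = 12:03 PM.
So the headliner starts at 12:03 PM.
Soundcheck starts at 12:48 PM and the headliner starts at 12:03 PM, so the headliner is first.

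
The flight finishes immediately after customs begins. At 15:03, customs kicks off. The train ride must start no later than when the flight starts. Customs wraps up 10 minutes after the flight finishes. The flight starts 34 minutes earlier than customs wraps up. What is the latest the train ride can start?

14:39

The flight ends at 15:03.
Customs ends at 15:03 + 10 min = 15:13.
The flight starts at 15:13 − 34 min = 14:39.
The train ride is bounded by the flight, so the latest it can start is 14:39.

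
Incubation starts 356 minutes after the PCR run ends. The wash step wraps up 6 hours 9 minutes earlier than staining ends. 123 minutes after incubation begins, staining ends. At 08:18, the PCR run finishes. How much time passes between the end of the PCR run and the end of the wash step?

Incubation starts at 08:18 + 356 min = 14:14.
Staining ends at 14:14 + 123 min = 16:17.
The wash step ends at 16:17 − 369 min = 10:08.
From 08:18 to 10:08 is 110 minutes.

110 minutes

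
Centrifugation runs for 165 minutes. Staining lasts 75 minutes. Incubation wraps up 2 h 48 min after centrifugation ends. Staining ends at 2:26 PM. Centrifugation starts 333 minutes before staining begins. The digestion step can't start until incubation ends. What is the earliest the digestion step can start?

Staining starts at 2:26 PM − 75 min = 1:11 PM.
Centrifugation starts at 1:11 PM − 333 min = 7:38 AM.
Centrifugation ends at 7:38 AM + 165 min = 10:23 AM.
Incubation ends at 10:23 AM + 168 min = 1:11 PM.
The digestion step is bounded by incubation, so the earliest it can start is 1:11 PM.

1:11 PM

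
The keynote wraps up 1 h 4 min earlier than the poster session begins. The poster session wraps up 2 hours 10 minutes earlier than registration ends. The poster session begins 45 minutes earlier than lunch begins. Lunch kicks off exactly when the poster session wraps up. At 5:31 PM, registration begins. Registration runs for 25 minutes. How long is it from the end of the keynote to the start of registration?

3 hours 34 minutes

Registration ends at 5:31 PM + 25 min = 5:56 PM.
The poster session ends at 5:56 PM − 130 min = 3:46 PM.
So lunch starts at 3:46 PM.
The poster session starts at 3:46 PM − 45 min = 3:01 PM.
The keynote ends at 3:01 PM − 64 min = 1:57 PM.
From 1:57 PM to 5:31 PM is 3 hours 34 minutes.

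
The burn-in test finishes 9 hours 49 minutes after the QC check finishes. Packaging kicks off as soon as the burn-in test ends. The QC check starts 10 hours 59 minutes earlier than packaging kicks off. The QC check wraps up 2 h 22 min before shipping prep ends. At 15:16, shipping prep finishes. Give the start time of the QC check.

11:44

The QC check ends at 15:16 − 142 min = 12:54.
The burn-in test ends at 12:54 + 589 min = 22:43.
So packaging starts at 22:43.
The QC check starts at 22:43 − 659 min = 11:44.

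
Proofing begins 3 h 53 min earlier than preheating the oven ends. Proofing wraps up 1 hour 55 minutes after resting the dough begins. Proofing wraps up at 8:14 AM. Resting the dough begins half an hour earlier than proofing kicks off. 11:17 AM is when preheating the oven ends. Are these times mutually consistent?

No

Proofing starts at 11:17 AM − 233 min = 7:24 AM.
Resting the dough starts at 7:24 AM − 30 min = 6:54 AM.
Proofing ends at 6:54 AM + 115 min = 8:49 AM.
But proofing is also said to end at 8:14 AM — a 35-minute conflict.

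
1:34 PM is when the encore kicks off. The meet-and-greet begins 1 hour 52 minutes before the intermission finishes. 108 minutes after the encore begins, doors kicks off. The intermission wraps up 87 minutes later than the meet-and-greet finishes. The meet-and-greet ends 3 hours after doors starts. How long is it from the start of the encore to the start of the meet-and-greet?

Doors starts at 1:34 PM + 108 min = 3:22 PM.
The meet-and-greet ends at 3:22 PM + 180 min = 6:22 PM.
The intermission ends at 6:22 PM + 87 min = 7:49 PM.
The meet-and-greet starts at 7:49 PM − 112 min = 5:57 PM.
From 1:34 PM to 5:57 PM is 4 h 23 min.

4 h 23 min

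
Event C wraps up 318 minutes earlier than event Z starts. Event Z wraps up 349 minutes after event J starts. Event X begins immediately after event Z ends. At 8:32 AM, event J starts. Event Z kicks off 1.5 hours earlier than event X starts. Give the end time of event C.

7:33 AM

Event Z ends at 8:32 AM + 349 min = 2:21 PM.
So event X starts at 2:21 PM.
Event Z starts at 2:21 PM − 90 min = 12:51 PM.
Event C ends at 12:51 PM − 318 min = 7:33 AM.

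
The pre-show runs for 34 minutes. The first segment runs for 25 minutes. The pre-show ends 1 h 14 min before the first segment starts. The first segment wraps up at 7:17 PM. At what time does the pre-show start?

The first segment starts at 7:17 PM − 25 min = 6:52 PM.
The pre-show ends at 6:52 PM − 74 min = 5:38 PM.
The pre-show starts at 5:38 PM − 34 min = 5:04 PM.

5:04 PM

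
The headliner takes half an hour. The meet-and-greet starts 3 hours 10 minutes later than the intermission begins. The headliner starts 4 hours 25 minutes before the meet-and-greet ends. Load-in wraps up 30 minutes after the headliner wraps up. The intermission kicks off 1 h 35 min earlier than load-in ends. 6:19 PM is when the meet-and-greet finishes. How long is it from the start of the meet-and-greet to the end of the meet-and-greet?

110 minutes

The headliner starts at 6:19 PM − 265 min = 1:54 PM.
The headliner ends at 1:54 PM + 30 min = 2:24 PM.
Load-in ends at 2:24 PM + 30 min = 2:54 PM.
The intermission starts at 2:54 PM − 95 min = 1:19 PM.
The meet-and-greet starts at 1:19 PM + 190 min = 4:29 PM.
From 4:29 PM to 6:19 PM is 110 minutes.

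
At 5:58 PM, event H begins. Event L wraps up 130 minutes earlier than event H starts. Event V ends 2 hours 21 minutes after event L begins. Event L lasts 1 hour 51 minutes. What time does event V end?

4:18 PM

Event L ends at 5:58 PM − 130 min = 3:48 PM.
Event L starts at 3:48 PM − 111 min = 1:57 PM.
Event V ends at 1:57 PM + 141 min = 4:18 PM.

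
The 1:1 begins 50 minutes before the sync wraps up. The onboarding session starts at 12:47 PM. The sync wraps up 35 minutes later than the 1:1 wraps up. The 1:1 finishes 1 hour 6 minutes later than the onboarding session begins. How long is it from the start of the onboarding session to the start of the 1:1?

The 1:1 ends at 12:47 PM + 66 min = 1:53 PM.
The sync ends at 1:53 PM + 35 min = 2:28 PM.
The 1:1 starts at 2:28 PM − 50 min = 1:38 PM.
From 12:47 PM to 1:38 PM is 51 minutes.

51 minutes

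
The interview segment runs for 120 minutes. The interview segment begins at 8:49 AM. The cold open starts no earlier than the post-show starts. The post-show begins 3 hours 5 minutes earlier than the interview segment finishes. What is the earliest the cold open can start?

The interview segment ends at 8:49 AM + 120 min = 10:49 AM.
The post-show starts at 10:49 AM − 185 min = 7:44 AM.
The cold open is bounded by the post-show, so the earliest it can start is 7:44 AM.

7:44 AM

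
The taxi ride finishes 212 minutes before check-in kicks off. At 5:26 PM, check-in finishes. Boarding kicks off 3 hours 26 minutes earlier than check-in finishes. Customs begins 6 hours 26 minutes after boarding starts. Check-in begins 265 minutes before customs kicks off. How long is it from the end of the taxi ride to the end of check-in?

Boarding starts at 5:26 PM − 206 min = 2:00 PM.
Customs starts at 2:00 PM + 386 min = 8:26 PM.
Check-in starts at 8:26 PM − 265 min = 4:01 PM.
The taxi ride ends at 4:01 PM − 212 min = 12:29 PM.
From 12:29 PM to 5:26 PM is 4 h 57 min.

4 h 57 min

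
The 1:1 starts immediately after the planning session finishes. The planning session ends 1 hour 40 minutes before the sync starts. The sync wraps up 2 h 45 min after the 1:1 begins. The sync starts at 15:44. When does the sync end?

16:49

The planning session ends at 15:44 − 100 min = 14:04.
So the 1:1 starts at 14:04.
The sync ends at 14:04 + 165 min = 16:49.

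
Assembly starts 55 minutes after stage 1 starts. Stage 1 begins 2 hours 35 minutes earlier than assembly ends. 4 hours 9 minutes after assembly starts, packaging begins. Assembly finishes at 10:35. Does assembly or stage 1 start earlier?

stage 1

Stage 1 starts at 10:35 − 155 min = 08:00.
Assembly starts at 08:00 + 55 min = 08:55.
Assembly starts at 08:55 and stage 1 starts at 08:00, so stage 1 is first.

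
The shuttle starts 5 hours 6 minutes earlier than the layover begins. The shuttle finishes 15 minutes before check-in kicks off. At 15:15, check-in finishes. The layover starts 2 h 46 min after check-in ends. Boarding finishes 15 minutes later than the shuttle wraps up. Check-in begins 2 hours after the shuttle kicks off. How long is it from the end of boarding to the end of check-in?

20 minutes

The layover starts at 15:15 + 166 min = 18:01.
The shuttle starts at 18:01 − 306 min = 12:55.
Check-in starts at 12:55 + 120 min = 14:55.
The shuttle ends at 14:55 − 15 min = 14:40.
Boarding ends at 14:40 + 15 min = 14:55.
From 14:55 to 15:15 is 20 minutes.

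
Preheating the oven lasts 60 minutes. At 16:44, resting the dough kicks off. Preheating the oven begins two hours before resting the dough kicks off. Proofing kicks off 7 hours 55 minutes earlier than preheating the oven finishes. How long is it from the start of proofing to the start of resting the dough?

Preheating the oven starts at 16:44 − 120 min = 14:44.
Preheating the oven ends at 14:44 + 60 min = 15:44.
Proofing starts at 15:44 − 475 min = 07:49.
From 07:49 to 16:44 is 8 h 55 min.

8 h 55 min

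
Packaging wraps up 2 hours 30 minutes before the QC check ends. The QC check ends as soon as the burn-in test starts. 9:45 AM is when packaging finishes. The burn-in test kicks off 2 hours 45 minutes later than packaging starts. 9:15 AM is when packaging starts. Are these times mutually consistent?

No

The burn-in test starts at 9:15 AM + 165 min = 12:00 PM.
So the QC check ends at 12:00 PM.
Packaging ends at 12:00 PM − 150 min = 9:30 AM.
But packaging is also said to end at 9:45 AM — a 15-minute conflict.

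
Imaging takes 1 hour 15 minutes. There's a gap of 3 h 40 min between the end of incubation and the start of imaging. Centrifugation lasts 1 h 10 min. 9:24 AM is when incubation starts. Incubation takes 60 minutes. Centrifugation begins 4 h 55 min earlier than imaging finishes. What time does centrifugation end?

Incubation ends at 9:24 AM + 60 min = 10:24 AM.
Imaging starts at 10:24 AM + 220 min = 2:04 PM.
Imaging ends at 2:04 PM + 75 min = 3:19 PM.
Centrifugation starts at 3:19 PM − 295 min = 10:24 AM.
Centrifugation ends at 10:24 AM + 70 min = 11:34 AM.

11:34 AM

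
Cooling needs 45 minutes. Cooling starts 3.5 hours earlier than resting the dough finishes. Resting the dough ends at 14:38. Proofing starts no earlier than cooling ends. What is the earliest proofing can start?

Cooling starts at 14:38 − 210 min = 11:08.
Cooling ends at 11:08 + 45 min = 11:53.
Proofing is bounded by cooling, so the earliest it can start is 11:53.

11:53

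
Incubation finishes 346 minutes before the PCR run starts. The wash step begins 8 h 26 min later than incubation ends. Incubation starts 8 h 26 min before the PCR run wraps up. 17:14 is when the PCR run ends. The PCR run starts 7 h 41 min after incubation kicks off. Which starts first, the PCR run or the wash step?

the PCR run

Incubation starts at 17:14 − 506 min = 08:48.
The PCR run starts at 08:48 + 461 min = 16:29.
Incubation ends at 16:29 − 346 min = 10:43.
The wash step starts at 10:43 + 506 min = 19:09.
The PCR run starts at 16:29 and the wash step starts at 19:09, so the PCR run is first.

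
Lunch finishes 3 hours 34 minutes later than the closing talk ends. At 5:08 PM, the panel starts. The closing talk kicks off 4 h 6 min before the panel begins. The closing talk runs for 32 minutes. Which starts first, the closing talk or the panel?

the closing talk

The closing talk starts at 5:08 PM − 246 min = 1:02 PM.
The closing talk starts at 1:02 PM and the panel starts at 5:08 PM, so the closing talk is first.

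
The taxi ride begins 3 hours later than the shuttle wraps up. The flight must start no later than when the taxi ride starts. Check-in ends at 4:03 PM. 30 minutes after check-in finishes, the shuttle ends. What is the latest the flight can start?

7:33 PM

The shuttle ends at 4:03 PM + 30 min = 4:33 PM.
The taxi ride starts at 4:33 PM + 180 min = 7:33 PM.
The flight is bounded by the taxi ride, so the latest it can start is 7:33 PM.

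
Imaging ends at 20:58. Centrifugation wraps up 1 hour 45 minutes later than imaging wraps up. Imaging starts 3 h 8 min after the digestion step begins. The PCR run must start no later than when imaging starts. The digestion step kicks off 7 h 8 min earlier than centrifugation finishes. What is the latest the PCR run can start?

Centrifugation ends at 20:58 + 105 min = 22:43.
The digestion step starts at 22:43 − 428 min = 15:35.
Imaging starts at 15:35 + 188 min = 18:43.
The PCR run is bounded by imaging, so the latest it can start is 18:43.

18:43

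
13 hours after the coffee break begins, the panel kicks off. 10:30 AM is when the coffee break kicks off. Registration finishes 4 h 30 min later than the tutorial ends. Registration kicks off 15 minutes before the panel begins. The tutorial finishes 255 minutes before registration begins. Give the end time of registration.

The panel starts at 10:30 AM + 780 min = 11:30 PM.
Registration starts at 11:30 PM − 15 min = 11:15 PM.
The tutorial ends at 11:15 PM − 255 min = 7:00 PM.
Registration ends at 7:00 PM + 270 min = 11:30 PM.

11:30 PM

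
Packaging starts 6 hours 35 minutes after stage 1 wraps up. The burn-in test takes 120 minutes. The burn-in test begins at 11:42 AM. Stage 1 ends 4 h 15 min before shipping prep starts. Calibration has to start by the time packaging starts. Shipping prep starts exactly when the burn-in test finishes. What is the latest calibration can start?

4:02 PM

The burn-in test ends at 11:42 AM + 120 min = 1:42 PM.
So shipping prep starts at 1:42 PM.
Stage 1 ends at 1:42 PM − 255 min = 9:27 AM.
Packaging starts at 9:27 AM + 395 min = 4:02 PM.
Calibration is bounded by packaging, so the latest it can start is 4:02 PM.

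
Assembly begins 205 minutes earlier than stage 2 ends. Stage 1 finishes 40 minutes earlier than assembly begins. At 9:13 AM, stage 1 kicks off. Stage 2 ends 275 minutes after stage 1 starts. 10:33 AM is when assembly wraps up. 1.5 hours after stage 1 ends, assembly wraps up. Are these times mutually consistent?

No

Stage 2 ends at 9:13 AM + 275 min = 1:48 PM.
Assembly starts at 1:48 PM − 205 min = 10:23 AM.
Stage 1 ends at 10:23 AM − 40 min = 9:43 AM.
Assembly ends at 9:43 AM + 90 min = 11:13 AM.
But assembly is also said to end at 10:33 AM — a 40-minute conflict.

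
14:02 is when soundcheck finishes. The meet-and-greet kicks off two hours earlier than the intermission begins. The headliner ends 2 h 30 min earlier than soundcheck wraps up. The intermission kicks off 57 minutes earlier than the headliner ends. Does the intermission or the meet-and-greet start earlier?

The headliner ends at 14:02 − 150 min = 11:32.
The intermission starts at 11:32 − 57 min = 10:35.
The meet-and-greet starts at 10:35 − 120 min = 08:35.
The intermission starts at 10:35 and the meet-and-greet starts at 08:35, so the meet-and-greet is first.

the meet-and-greet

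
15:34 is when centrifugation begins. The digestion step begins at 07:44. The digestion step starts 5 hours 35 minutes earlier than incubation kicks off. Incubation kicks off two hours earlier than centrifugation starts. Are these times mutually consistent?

No

Incubation starts at 15:34 − 120 min = 13:34.
The digestion step starts at 13:34 − 335 min = 07:59.
But the digestion step is also said to start at 07:44 — a 15-minute conflict.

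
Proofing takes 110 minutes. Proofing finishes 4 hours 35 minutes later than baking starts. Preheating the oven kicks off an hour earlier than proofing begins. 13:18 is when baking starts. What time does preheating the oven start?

Proofing ends at 13:18 + 275 min = 17:53.
Proofing starts at 17:53 − 110 min = 16:03.
Preheating the oven starts at 16:03 − 60 min = 15:03.

15:03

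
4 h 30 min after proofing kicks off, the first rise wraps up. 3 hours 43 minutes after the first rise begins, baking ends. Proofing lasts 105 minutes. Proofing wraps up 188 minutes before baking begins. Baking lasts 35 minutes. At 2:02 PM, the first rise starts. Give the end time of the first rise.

4:47 PM

Baking ends at 2:02 PM + 223 min = 5:45 PM.
Baking starts at 5:45 PM − 35 min = 5:10 PM.
Proofing ends at 5:10 PM − 188 min = 2:02 PM.
Proofing starts at 2:02 PM − 105 min = 12:17 PM.
The first rise ends at 12:17 PM + 270 min = 4:47 PM.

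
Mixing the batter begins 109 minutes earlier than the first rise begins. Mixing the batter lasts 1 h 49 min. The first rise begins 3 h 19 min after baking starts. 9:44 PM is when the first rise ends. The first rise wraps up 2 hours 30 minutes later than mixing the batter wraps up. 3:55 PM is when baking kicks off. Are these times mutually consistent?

The first rise starts at 3:55 PM + 199 min = 7:14 PM.
Mixing the batter starts at 7:14 PM − 109 min = 5:25 PM.
Mixing the batter ends at 5:25 PM + 109 min = 7:14 PM.
The first rise ends at 7:14 PM + 150 min = 9:44 PM.
That matches the stated 9:44 PM, so the schedule is consistent.

Yes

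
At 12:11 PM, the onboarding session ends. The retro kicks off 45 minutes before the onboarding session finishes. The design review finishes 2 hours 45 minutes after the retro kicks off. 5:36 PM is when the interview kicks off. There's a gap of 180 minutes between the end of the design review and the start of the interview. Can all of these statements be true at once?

No

The retro starts at 12:11 PM − 45 min = 11:26 AM.
The design review ends at 11:26 AM + 165 min = 2:11 PM.
The interview starts at 2:11 PM + 180 min = 5:11 PM.
But the interview is also said to start at 5:36 PM — a 25-minute conflict.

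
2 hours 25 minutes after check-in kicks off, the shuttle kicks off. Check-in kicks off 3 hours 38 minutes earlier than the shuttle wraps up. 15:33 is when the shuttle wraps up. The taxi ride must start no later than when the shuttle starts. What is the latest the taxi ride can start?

Check-in starts at 15:33 − 218 min = 11:55.
The shuttle starts at 11:55 + 145 min = 14:20.
The taxi ride is bounded by the shuttle, so the latest it can start is 14:20.

14:20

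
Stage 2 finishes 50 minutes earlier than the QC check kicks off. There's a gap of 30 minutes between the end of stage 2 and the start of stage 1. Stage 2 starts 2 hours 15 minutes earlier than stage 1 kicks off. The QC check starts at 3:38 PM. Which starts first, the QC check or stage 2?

stage 2

Stage 2 ends at 3:38 PM − 50 min = 2:48 PM.
Stage 1 starts at 2:48 PM + 30 min = 3:18 PM.
Stage 2 starts at 3:18 PM − 135 min = 1:03 PM.
The QC check starts at 3:38 PM and stage 2 starts at 1:03 PM, so stage 2 is first.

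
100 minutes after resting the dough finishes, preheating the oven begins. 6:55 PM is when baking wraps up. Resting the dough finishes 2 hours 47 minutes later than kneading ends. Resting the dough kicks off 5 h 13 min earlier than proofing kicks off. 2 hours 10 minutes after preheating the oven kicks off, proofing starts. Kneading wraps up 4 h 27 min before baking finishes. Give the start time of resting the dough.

Kneading ends at 6:55 PM − 267 min = 2:28 PM.
Resting the dough ends at 2:28 PM + 167 min = 5:15 PM.
Preheating the oven starts at 5:15 PM + 100 min = 6:55 PM.
Proofing starts at 6:55 PM + 130 min = 9:05 PM.
Resting the dough starts at 9:05 PM − 313 min = 3:52 PM.

3:52 PM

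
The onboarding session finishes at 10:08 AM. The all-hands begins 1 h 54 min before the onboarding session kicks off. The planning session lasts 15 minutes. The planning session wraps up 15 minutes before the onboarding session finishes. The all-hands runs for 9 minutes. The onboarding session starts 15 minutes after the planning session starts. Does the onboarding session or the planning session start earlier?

The planning session ends at 10:08 AM − 15 min = 9:53 AM.
The planning session starts at 9:53 AM − 15 min = 9:38 AM.
The onboarding session starts at 9:38 AM + 15 min = 9:53 AM.
The onboarding session starts at 9:53 AM and the planning session starts at 9:38 AM, so the planning session is first.

the planning session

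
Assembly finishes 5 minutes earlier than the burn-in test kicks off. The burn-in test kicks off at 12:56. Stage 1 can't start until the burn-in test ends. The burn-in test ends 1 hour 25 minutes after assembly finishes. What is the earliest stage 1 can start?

14:16

Assembly ends at 12:56 − 5 min = 12:51.
The burn-in test ends at 12:51 + 85 min = 14:16.
Stage 1 is bounded by the burn-in test, so the earliest it can start is 14:16.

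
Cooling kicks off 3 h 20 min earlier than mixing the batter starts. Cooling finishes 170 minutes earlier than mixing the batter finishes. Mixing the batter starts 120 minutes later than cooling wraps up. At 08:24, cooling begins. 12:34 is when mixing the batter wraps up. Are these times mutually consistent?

Yes

Cooling ends at 12:34 − 170 min = 09:44.
Mixing the batter starts at 09:44 + 120 min = 11:44.
Cooling starts at 11:44 − 200 min = 08:24.
That matches the stated 08:24, so the schedule is consistent.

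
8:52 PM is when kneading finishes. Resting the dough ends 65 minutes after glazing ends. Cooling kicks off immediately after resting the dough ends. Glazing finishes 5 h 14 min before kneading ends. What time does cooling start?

4:43 PM

Glazing ends at 8:52 PM − 314 min = 3:38 PM.
Resting the dough ends at 3:38 PM + 65 min = 4:43 PM.
So cooling starts at 4:43 PM.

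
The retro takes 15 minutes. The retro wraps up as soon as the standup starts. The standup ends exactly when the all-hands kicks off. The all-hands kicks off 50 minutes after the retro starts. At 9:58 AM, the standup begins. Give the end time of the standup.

The retro ends at 9:58 AM.
The retro starts at 9:58 AM − 15 min = 9:43 AM.
The all-hands starts at 9:43 AM + 50 min = 10:33 AM.
So the standup ends at 10:33 AM.

10:33 AM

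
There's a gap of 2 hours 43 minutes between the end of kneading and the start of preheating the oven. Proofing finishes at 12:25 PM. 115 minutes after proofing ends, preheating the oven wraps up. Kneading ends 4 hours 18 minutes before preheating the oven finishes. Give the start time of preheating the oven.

Preheating the oven ends at 12:25 PM + 115 min = 2:20 PM.
Kneading ends at 2:20 PM − 258 min = 10:02 AM.
Preheating the oven starts at 10:02 AM + 163 min = 12:45 PM.

12:45 PM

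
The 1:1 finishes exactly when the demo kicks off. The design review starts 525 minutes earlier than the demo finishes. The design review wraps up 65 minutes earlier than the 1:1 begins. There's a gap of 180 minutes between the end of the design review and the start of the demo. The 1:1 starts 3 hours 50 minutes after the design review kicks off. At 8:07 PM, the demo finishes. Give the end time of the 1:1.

5:07 PM

The design review starts at 8:07 PM − 525 min = 11:22 AM.
The 1:1 starts at 11:22 AM + 230 min = 3:12 PM.
The design review ends at 3:12 PM − 65 min = 2:07 PM.
The demo starts at 2:07 PM + 180 min = 5:07 PM.
So the 1:1 ends at 5:07 PM.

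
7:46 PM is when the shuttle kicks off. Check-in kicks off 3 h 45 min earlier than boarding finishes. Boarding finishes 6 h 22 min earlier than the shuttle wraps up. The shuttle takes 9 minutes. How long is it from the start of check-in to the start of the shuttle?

The shuttle ends at 7:46 PM + 9 min = 7:55 PM.
Boarding ends at 7:55 PM − 382 min = 1:33 PM.
Check-in starts at 1:33 PM − 225 min = 9:48 AM.
From 9:48 AM to 7:46 PM is 9 h 58 min.

9 h 58 min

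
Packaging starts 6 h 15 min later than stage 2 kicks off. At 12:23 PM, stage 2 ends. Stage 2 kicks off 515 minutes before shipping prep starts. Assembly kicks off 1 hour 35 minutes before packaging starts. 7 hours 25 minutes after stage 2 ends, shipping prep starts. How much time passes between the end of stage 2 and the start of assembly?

Shipping prep starts at 12:23 PM + 445 min = 7:48 PM.
Stage 2 starts at 7:48 PM − 515 min = 11:13 AM.
Packaging starts at 11:13 AM + 375 min = 5:28 PM.
Assembly starts at 5:28 PM − 95 min = 3:53 PM.
From 12:23 PM to 3:53 PM is 3 h 30 min.

3 h 30 min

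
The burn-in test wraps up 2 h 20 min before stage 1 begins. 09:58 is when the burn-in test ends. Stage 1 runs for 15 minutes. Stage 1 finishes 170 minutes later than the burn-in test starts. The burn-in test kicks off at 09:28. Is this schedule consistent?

Stage 1 ends at 09:28 + 170 min = 12:18.
Stage 1 starts at 12:18 − 15 min = 12:03.
The burn-in test ends at 12:03 − 140 min = 09:43.
But the burn-in test is also said to end at 09:58 — a 15-minute conflict.

No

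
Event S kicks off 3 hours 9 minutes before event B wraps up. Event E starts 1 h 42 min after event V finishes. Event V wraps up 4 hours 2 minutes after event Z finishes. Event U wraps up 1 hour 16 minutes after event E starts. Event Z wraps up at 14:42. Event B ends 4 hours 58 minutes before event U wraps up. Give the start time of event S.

Event V ends at 14:42 + 242 min = 18:44.
Event E starts at 18:44 + 102 min = 20:26.
Event U ends at 20:26 + 76 min = 21:42.
Event B ends at 21:42 − 298 min = 16:44.
Event S starts at 16:44 − 189 min = 13:35.

13:35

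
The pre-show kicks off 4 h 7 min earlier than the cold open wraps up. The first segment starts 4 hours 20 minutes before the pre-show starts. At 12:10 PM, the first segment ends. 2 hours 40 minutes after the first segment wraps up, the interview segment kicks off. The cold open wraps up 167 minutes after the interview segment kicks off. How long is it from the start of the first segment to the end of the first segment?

The interview segment starts at 12:10 PM + 160 min = 2:50 PM.
The cold open ends at 2:50 PM + 167 min = 5:37 PM.
The pre-show starts at 5:37 PM − 247 min = 1:30 PM.
The first segment starts at 1:30 PM − 260 min = 9:10 AM.
From 9:10 AM to 12:10 PM is 3 hours.

3 hours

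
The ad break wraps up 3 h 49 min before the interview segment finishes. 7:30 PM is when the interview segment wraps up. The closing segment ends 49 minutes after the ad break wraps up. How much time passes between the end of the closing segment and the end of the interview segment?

The ad break ends at 7:30 PM − 229 min = 3:41 PM.
The closing segment ends at 3:41 PM + 49 min = 4:30 PM.
From 4:30 PM to 7:30 PM is 180 minutes.

180 minutes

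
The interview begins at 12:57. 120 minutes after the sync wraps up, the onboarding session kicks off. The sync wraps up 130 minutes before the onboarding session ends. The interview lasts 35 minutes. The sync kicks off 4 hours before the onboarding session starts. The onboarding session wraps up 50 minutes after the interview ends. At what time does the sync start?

10:12

The interview ends at 12:57 + 35 min = 13:32.
The onboarding session ends at 13:32 + 50 min = 14:22.
The sync ends at 14:22 − 130 min = 12:12.
The onboarding session starts at 12:12 + 120 min = 14:12.
The sync starts at 14:12 − 240 min = 10:12.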